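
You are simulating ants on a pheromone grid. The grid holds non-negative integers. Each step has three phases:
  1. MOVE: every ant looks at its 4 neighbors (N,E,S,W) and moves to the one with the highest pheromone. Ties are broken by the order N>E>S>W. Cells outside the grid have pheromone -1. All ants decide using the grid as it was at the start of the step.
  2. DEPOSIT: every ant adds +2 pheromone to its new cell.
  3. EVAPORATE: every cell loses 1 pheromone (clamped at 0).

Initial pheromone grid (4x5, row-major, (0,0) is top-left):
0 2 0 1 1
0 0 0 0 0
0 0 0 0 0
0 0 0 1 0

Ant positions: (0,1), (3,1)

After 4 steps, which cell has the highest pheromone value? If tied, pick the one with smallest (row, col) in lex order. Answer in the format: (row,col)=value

Answer: (0,1)=4

Derivation:
Step 1: ant0:(0,1)->E->(0,2) | ant1:(3,1)->N->(2,1)
  grid max=1 at (0,1)
Step 2: ant0:(0,2)->W->(0,1) | ant1:(2,1)->N->(1,1)
  grid max=2 at (0,1)
Step 3: ant0:(0,1)->S->(1,1) | ant1:(1,1)->N->(0,1)
  grid max=3 at (0,1)
Step 4: ant0:(1,1)->N->(0,1) | ant1:(0,1)->S->(1,1)
  grid max=4 at (0,1)
Final grid:
  0 4 0 0 0
  0 3 0 0 0
  0 0 0 0 0
  0 0 0 0 0
Max pheromone 4 at (0,1)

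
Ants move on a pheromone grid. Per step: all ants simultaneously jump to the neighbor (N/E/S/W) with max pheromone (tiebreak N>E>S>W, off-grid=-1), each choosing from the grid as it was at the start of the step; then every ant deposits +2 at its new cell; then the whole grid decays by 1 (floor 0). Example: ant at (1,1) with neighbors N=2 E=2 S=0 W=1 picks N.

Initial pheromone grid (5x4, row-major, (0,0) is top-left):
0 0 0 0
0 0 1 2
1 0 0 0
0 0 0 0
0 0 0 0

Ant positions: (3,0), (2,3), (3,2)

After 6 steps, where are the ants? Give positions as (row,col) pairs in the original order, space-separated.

Step 1: ant0:(3,0)->N->(2,0) | ant1:(2,3)->N->(1,3) | ant2:(3,2)->N->(2,2)
  grid max=3 at (1,3)
Step 2: ant0:(2,0)->N->(1,0) | ant1:(1,3)->N->(0,3) | ant2:(2,2)->N->(1,2)
  grid max=2 at (1,3)
Step 3: ant0:(1,0)->S->(2,0) | ant1:(0,3)->S->(1,3) | ant2:(1,2)->E->(1,3)
  grid max=5 at (1,3)
Step 4: ant0:(2,0)->N->(1,0) | ant1:(1,3)->N->(0,3) | ant2:(1,3)->N->(0,3)
  grid max=4 at (1,3)
Step 5: ant0:(1,0)->S->(2,0) | ant1:(0,3)->S->(1,3) | ant2:(0,3)->S->(1,3)
  grid max=7 at (1,3)
Step 6: ant0:(2,0)->N->(1,0) | ant1:(1,3)->N->(0,3) | ant2:(1,3)->N->(0,3)
  grid max=6 at (1,3)

(1,0) (0,3) (0,3)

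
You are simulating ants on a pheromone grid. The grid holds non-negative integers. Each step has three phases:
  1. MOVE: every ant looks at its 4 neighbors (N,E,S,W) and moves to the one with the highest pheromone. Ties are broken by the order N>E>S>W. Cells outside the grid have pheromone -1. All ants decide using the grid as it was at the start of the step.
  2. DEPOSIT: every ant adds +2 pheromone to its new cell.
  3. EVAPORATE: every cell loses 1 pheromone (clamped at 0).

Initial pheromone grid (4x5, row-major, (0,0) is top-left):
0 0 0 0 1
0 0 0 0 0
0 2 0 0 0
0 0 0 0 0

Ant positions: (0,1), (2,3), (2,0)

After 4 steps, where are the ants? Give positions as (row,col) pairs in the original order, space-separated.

Step 1: ant0:(0,1)->E->(0,2) | ant1:(2,3)->N->(1,3) | ant2:(2,0)->E->(2,1)
  grid max=3 at (2,1)
Step 2: ant0:(0,2)->E->(0,3) | ant1:(1,3)->N->(0,3) | ant2:(2,1)->N->(1,1)
  grid max=3 at (0,3)
Step 3: ant0:(0,3)->E->(0,4) | ant1:(0,3)->E->(0,4) | ant2:(1,1)->S->(2,1)
  grid max=3 at (0,4)
Step 4: ant0:(0,4)->W->(0,3) | ant1:(0,4)->W->(0,3) | ant2:(2,1)->N->(1,1)
  grid max=5 at (0,3)

(0,3) (0,3) (1,1)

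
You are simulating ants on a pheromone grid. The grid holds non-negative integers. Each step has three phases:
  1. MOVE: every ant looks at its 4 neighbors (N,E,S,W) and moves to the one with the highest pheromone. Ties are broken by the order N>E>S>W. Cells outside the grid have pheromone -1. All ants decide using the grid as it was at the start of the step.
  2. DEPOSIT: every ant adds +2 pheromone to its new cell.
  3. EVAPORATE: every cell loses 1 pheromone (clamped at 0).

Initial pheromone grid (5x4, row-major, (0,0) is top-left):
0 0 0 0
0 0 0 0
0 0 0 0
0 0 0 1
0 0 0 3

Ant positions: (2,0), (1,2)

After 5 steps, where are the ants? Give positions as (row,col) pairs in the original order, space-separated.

Step 1: ant0:(2,0)->N->(1,0) | ant1:(1,2)->N->(0,2)
  grid max=2 at (4,3)
Step 2: ant0:(1,0)->N->(0,0) | ant1:(0,2)->E->(0,3)
  grid max=1 at (0,0)
Step 3: ant0:(0,0)->E->(0,1) | ant1:(0,3)->S->(1,3)
  grid max=1 at (0,1)
Step 4: ant0:(0,1)->E->(0,2) | ant1:(1,3)->N->(0,3)
  grid max=1 at (0,2)
Step 5: ant0:(0,2)->E->(0,3) | ant1:(0,3)->W->(0,2)
  grid max=2 at (0,2)

(0,3) (0,2)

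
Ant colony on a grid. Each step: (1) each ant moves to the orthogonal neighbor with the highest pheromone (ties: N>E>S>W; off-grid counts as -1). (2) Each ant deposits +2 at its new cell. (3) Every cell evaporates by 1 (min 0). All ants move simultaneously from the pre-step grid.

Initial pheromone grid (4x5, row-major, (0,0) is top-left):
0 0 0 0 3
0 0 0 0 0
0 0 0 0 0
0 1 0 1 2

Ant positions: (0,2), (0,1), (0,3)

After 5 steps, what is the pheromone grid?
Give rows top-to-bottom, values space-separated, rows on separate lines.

After step 1: ants at (0,3),(0,2),(0,4)
  0 0 1 1 4
  0 0 0 0 0
  0 0 0 0 0
  0 0 0 0 1
After step 2: ants at (0,4),(0,3),(0,3)
  0 0 0 4 5
  0 0 0 0 0
  0 0 0 0 0
  0 0 0 0 0
After step 3: ants at (0,3),(0,4),(0,4)
  0 0 0 5 8
  0 0 0 0 0
  0 0 0 0 0
  0 0 0 0 0
After step 4: ants at (0,4),(0,3),(0,3)
  0 0 0 8 9
  0 0 0 0 0
  0 0 0 0 0
  0 0 0 0 0
After step 5: ants at (0,3),(0,4),(0,4)
  0 0 0 9 12
  0 0 0 0 0
  0 0 0 0 0
  0 0 0 0 0

0 0 0 9 12
0 0 0 0 0
0 0 0 0 0
0 0 0 0 0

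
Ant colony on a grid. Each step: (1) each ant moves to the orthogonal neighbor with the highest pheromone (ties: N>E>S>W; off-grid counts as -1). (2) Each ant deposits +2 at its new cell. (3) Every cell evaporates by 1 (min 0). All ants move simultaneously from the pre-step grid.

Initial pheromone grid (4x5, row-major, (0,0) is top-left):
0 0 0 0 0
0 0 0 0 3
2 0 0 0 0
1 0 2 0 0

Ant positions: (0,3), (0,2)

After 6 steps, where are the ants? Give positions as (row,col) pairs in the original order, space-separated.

Step 1: ant0:(0,3)->E->(0,4) | ant1:(0,2)->E->(0,3)
  grid max=2 at (1,4)
Step 2: ant0:(0,4)->S->(1,4) | ant1:(0,3)->E->(0,4)
  grid max=3 at (1,4)
Step 3: ant0:(1,4)->N->(0,4) | ant1:(0,4)->S->(1,4)
  grid max=4 at (1,4)
Step 4: ant0:(0,4)->S->(1,4) | ant1:(1,4)->N->(0,4)
  grid max=5 at (1,4)
Step 5: ant0:(1,4)->N->(0,4) | ant1:(0,4)->S->(1,4)
  grid max=6 at (1,4)
Step 6: ant0:(0,4)->S->(1,4) | ant1:(1,4)->N->(0,4)
  grid max=7 at (1,4)

(1,4) (0,4)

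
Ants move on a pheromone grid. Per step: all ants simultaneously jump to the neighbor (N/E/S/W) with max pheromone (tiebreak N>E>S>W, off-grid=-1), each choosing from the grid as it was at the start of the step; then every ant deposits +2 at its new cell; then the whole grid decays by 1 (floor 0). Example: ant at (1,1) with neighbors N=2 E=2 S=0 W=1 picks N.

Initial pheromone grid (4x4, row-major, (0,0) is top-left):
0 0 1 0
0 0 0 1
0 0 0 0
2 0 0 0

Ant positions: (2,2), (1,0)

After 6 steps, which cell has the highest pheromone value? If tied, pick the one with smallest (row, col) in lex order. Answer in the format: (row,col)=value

Step 1: ant0:(2,2)->N->(1,2) | ant1:(1,0)->N->(0,0)
  grid max=1 at (0,0)
Step 2: ant0:(1,2)->N->(0,2) | ant1:(0,0)->E->(0,1)
  grid max=1 at (0,1)
Step 3: ant0:(0,2)->W->(0,1) | ant1:(0,1)->E->(0,2)
  grid max=2 at (0,1)
Step 4: ant0:(0,1)->E->(0,2) | ant1:(0,2)->W->(0,1)
  grid max=3 at (0,1)
Step 5: ant0:(0,2)->W->(0,1) | ant1:(0,1)->E->(0,2)
  grid max=4 at (0,1)
Step 6: ant0:(0,1)->E->(0,2) | ant1:(0,2)->W->(0,1)
  grid max=5 at (0,1)
Final grid:
  0 5 5 0
  0 0 0 0
  0 0 0 0
  0 0 0 0
Max pheromone 5 at (0,1)

Answer: (0,1)=5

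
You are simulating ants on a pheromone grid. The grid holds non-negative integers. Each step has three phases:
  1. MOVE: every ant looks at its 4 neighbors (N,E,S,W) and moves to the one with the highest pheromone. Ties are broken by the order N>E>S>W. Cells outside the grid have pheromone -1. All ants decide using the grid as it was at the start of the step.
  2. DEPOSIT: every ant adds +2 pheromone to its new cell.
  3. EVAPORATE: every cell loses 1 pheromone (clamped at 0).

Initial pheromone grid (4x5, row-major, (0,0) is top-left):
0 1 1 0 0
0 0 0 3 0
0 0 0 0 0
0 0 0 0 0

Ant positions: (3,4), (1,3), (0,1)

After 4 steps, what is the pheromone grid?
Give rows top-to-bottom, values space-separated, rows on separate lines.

After step 1: ants at (2,4),(0,3),(0,2)
  0 0 2 1 0
  0 0 0 2 0
  0 0 0 0 1
  0 0 0 0 0
After step 2: ants at (1,4),(1,3),(0,3)
  0 0 1 2 0
  0 0 0 3 1
  0 0 0 0 0
  0 0 0 0 0
After step 3: ants at (1,3),(0,3),(1,3)
  0 0 0 3 0
  0 0 0 6 0
  0 0 0 0 0
  0 0 0 0 0
After step 4: ants at (0,3),(1,3),(0,3)
  0 0 0 6 0
  0 0 0 7 0
  0 0 0 0 0
  0 0 0 0 0

0 0 0 6 0
0 0 0 7 0
0 0 0 0 0
0 0 0 0 0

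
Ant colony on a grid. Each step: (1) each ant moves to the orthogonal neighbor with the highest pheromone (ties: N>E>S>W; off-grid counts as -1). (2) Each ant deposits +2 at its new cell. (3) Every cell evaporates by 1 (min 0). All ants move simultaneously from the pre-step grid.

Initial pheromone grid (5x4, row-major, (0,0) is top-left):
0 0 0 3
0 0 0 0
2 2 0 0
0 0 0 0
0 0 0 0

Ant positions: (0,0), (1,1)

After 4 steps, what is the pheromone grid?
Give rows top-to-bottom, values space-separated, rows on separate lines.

After step 1: ants at (0,1),(2,1)
  0 1 0 2
  0 0 0 0
  1 3 0 0
  0 0 0 0
  0 0 0 0
After step 2: ants at (0,2),(2,0)
  0 0 1 1
  0 0 0 0
  2 2 0 0
  0 0 0 0
  0 0 0 0
After step 3: ants at (0,3),(2,1)
  0 0 0 2
  0 0 0 0
  1 3 0 0
  0 0 0 0
  0 0 0 0
After step 4: ants at (1,3),(2,0)
  0 0 0 1
  0 0 0 1
  2 2 0 0
  0 0 0 0
  0 0 0 0

0 0 0 1
0 0 0 1
2 2 0 0
0 0 0 0
0 0 0 0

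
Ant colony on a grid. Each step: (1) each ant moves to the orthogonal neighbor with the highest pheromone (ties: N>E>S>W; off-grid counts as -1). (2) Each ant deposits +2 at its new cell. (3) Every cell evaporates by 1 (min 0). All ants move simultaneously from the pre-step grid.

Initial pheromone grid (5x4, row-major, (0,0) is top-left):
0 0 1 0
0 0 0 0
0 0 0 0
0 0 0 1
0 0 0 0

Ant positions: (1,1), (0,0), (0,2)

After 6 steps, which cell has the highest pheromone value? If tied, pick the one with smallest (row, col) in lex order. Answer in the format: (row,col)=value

Answer: (0,2)=11

Derivation:
Step 1: ant0:(1,1)->N->(0,1) | ant1:(0,0)->E->(0,1) | ant2:(0,2)->E->(0,3)
  grid max=3 at (0,1)
Step 2: ant0:(0,1)->E->(0,2) | ant1:(0,1)->E->(0,2) | ant2:(0,3)->S->(1,3)
  grid max=3 at (0,2)
Step 3: ant0:(0,2)->W->(0,1) | ant1:(0,2)->W->(0,1) | ant2:(1,3)->N->(0,3)
  grid max=5 at (0,1)
Step 4: ant0:(0,1)->E->(0,2) | ant1:(0,1)->E->(0,2) | ant2:(0,3)->W->(0,2)
  grid max=7 at (0,2)
Step 5: ant0:(0,2)->W->(0,1) | ant1:(0,2)->W->(0,1) | ant2:(0,2)->W->(0,1)
  grid max=9 at (0,1)
Step 6: ant0:(0,1)->E->(0,2) | ant1:(0,1)->E->(0,2) | ant2:(0,1)->E->(0,2)
  grid max=11 at (0,2)
Final grid:
  0 8 11 0
  0 0 0 0
  0 0 0 0
  0 0 0 0
  0 0 0 0
Max pheromone 11 at (0,2)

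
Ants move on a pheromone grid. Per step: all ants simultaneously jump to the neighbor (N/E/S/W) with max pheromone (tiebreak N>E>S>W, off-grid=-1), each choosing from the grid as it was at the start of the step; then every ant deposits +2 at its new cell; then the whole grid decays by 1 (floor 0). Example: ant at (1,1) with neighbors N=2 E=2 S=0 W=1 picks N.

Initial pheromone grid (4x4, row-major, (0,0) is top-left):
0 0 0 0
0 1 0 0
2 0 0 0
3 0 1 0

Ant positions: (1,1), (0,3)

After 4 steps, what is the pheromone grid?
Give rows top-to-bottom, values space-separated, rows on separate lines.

After step 1: ants at (0,1),(1,3)
  0 1 0 0
  0 0 0 1
  1 0 0 0
  2 0 0 0
After step 2: ants at (0,2),(0,3)
  0 0 1 1
  0 0 0 0
  0 0 0 0
  1 0 0 0
After step 3: ants at (0,3),(0,2)
  0 0 2 2
  0 0 0 0
  0 0 0 0
  0 0 0 0
After step 4: ants at (0,2),(0,3)
  0 0 3 3
  0 0 0 0
  0 0 0 0
  0 0 0 0

0 0 3 3
0 0 0 0
0 0 0 0
0 0 0 0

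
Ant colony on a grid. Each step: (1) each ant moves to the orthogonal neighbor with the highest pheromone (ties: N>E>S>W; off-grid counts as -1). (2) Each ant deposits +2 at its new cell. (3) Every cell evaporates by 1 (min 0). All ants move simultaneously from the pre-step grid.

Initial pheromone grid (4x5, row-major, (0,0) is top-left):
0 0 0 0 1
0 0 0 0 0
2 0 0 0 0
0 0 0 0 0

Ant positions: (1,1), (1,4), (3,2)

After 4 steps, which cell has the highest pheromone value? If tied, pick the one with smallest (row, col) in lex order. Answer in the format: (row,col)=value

Step 1: ant0:(1,1)->N->(0,1) | ant1:(1,4)->N->(0,4) | ant2:(3,2)->N->(2,2)
  grid max=2 at (0,4)
Step 2: ant0:(0,1)->E->(0,2) | ant1:(0,4)->S->(1,4) | ant2:(2,2)->N->(1,2)
  grid max=1 at (0,2)
Step 3: ant0:(0,2)->S->(1,2) | ant1:(1,4)->N->(0,4) | ant2:(1,2)->N->(0,2)
  grid max=2 at (0,2)
Step 4: ant0:(1,2)->N->(0,2) | ant1:(0,4)->S->(1,4) | ant2:(0,2)->S->(1,2)
  grid max=3 at (0,2)
Final grid:
  0 0 3 0 1
  0 0 3 0 1
  0 0 0 0 0
  0 0 0 0 0
Max pheromone 3 at (0,2)

Answer: (0,2)=3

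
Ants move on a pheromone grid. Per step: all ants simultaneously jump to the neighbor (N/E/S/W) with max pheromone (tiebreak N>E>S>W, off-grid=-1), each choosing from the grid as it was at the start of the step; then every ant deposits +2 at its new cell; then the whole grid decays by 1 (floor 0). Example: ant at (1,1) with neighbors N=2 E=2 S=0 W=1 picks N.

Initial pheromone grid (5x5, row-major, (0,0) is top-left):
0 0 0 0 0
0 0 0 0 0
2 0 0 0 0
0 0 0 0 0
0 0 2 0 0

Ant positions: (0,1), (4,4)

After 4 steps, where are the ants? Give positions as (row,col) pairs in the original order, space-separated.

Step 1: ant0:(0,1)->E->(0,2) | ant1:(4,4)->N->(3,4)
  grid max=1 at (0,2)
Step 2: ant0:(0,2)->E->(0,3) | ant1:(3,4)->N->(2,4)
  grid max=1 at (0,3)
Step 3: ant0:(0,3)->E->(0,4) | ant1:(2,4)->N->(1,4)
  grid max=1 at (0,4)
Step 4: ant0:(0,4)->S->(1,4) | ant1:(1,4)->N->(0,4)
  grid max=2 at (0,4)

(1,4) (0,4)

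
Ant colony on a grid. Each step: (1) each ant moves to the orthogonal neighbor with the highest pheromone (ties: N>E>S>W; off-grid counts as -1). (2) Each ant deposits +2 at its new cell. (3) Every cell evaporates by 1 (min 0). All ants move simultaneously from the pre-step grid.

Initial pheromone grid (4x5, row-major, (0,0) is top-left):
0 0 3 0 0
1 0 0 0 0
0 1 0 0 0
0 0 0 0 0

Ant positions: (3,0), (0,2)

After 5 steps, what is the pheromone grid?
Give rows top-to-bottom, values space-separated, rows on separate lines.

After step 1: ants at (2,0),(0,3)
  0 0 2 1 0
  0 0 0 0 0
  1 0 0 0 0
  0 0 0 0 0
After step 2: ants at (1,0),(0,2)
  0 0 3 0 0
  1 0 0 0 0
  0 0 0 0 0
  0 0 0 0 0
After step 3: ants at (0,0),(0,3)
  1 0 2 1 0
  0 0 0 0 0
  0 0 0 0 0
  0 0 0 0 0
After step 4: ants at (0,1),(0,2)
  0 1 3 0 0
  0 0 0 0 0
  0 0 0 0 0
  0 0 0 0 0
After step 5: ants at (0,2),(0,1)
  0 2 4 0 0
  0 0 0 0 0
  0 0 0 0 0
  0 0 0 0 0

0 2 4 0 0
0 0 0 0 0
0 0 0 0 0
0 0 0 0 0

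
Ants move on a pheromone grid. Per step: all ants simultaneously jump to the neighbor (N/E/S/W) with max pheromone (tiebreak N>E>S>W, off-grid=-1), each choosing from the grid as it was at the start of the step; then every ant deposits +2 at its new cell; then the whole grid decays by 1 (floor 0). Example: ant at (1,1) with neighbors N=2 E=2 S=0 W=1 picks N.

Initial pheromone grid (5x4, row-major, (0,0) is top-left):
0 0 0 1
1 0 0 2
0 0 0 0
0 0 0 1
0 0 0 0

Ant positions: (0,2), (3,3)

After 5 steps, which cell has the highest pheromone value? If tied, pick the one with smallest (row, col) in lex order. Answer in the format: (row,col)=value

Answer: (0,3)=6

Derivation:
Step 1: ant0:(0,2)->E->(0,3) | ant1:(3,3)->N->(2,3)
  grid max=2 at (0,3)
Step 2: ant0:(0,3)->S->(1,3) | ant1:(2,3)->N->(1,3)
  grid max=4 at (1,3)
Step 3: ant0:(1,3)->N->(0,3) | ant1:(1,3)->N->(0,3)
  grid max=4 at (0,3)
Step 4: ant0:(0,3)->S->(1,3) | ant1:(0,3)->S->(1,3)
  grid max=6 at (1,3)
Step 5: ant0:(1,3)->N->(0,3) | ant1:(1,3)->N->(0,3)
  grid max=6 at (0,3)
Final grid:
  0 0 0 6
  0 0 0 5
  0 0 0 0
  0 0 0 0
  0 0 0 0
Max pheromone 6 at (0,3)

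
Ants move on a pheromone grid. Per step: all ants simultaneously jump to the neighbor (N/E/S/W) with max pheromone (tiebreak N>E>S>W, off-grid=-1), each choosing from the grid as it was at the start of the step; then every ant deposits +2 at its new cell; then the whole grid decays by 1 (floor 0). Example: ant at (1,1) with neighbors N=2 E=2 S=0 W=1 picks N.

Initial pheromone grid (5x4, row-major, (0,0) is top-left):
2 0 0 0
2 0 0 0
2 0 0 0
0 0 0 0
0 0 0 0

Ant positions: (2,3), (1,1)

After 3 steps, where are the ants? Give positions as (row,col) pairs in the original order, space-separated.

Step 1: ant0:(2,3)->N->(1,3) | ant1:(1,1)->W->(1,0)
  grid max=3 at (1,0)
Step 2: ant0:(1,3)->N->(0,3) | ant1:(1,0)->N->(0,0)
  grid max=2 at (0,0)
Step 3: ant0:(0,3)->S->(1,3) | ant1:(0,0)->S->(1,0)
  grid max=3 at (1,0)

(1,3) (1,0)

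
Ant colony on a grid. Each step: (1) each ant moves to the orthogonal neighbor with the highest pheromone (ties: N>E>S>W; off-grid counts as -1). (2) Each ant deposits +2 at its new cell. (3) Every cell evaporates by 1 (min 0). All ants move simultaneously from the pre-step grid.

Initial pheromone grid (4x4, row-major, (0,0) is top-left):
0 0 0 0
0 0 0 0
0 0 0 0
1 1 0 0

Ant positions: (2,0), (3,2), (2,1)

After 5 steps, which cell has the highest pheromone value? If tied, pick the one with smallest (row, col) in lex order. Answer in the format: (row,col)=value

Answer: (3,1)=12

Derivation:
Step 1: ant0:(2,0)->S->(3,0) | ant1:(3,2)->W->(3,1) | ant2:(2,1)->S->(3,1)
  grid max=4 at (3,1)
Step 2: ant0:(3,0)->E->(3,1) | ant1:(3,1)->W->(3,0) | ant2:(3,1)->W->(3,0)
  grid max=5 at (3,0)
Step 3: ant0:(3,1)->W->(3,0) | ant1:(3,0)->E->(3,1) | ant2:(3,0)->E->(3,1)
  grid max=8 at (3,1)
Step 4: ant0:(3,0)->E->(3,1) | ant1:(3,1)->W->(3,0) | ant2:(3,1)->W->(3,0)
  grid max=9 at (3,0)
Step 5: ant0:(3,1)->W->(3,0) | ant1:(3,0)->E->(3,1) | ant2:(3,0)->E->(3,1)
  grid max=12 at (3,1)
Final grid:
  0 0 0 0
  0 0 0 0
  0 0 0 0
  10 12 0 0
Max pheromone 12 at (3,1)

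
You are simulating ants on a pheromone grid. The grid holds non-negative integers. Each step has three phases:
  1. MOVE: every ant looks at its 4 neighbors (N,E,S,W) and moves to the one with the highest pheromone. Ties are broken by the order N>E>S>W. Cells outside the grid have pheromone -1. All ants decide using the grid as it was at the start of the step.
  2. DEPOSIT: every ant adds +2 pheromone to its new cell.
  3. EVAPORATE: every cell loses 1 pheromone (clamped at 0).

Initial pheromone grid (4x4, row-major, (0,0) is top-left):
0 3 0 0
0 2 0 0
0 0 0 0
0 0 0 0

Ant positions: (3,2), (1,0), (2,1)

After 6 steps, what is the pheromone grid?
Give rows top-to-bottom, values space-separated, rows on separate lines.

After step 1: ants at (2,2),(1,1),(1,1)
  0 2 0 0
  0 5 0 0
  0 0 1 0
  0 0 0 0
After step 2: ants at (1,2),(0,1),(0,1)
  0 5 0 0
  0 4 1 0
  0 0 0 0
  0 0 0 0
After step 3: ants at (1,1),(1,1),(1,1)
  0 4 0 0
  0 9 0 0
  0 0 0 0
  0 0 0 0
After step 4: ants at (0,1),(0,1),(0,1)
  0 9 0 0
  0 8 0 0
  0 0 0 0
  0 0 0 0
After step 5: ants at (1,1),(1,1),(1,1)
  0 8 0 0
  0 13 0 0
  0 0 0 0
  0 0 0 0
After step 6: ants at (0,1),(0,1),(0,1)
  0 13 0 0
  0 12 0 0
  0 0 0 0
  0 0 0 0

0 13 0 0
0 12 0 0
0 0 0 0
0 0 0 0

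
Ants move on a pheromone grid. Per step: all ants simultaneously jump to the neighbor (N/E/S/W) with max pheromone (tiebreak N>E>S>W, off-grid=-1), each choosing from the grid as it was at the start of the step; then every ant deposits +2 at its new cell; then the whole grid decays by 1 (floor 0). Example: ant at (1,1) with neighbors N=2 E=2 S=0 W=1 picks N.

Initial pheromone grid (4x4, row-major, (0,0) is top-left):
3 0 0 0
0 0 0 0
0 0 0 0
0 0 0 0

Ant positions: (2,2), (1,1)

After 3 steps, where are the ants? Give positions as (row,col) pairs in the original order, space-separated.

Step 1: ant0:(2,2)->N->(1,2) | ant1:(1,1)->N->(0,1)
  grid max=2 at (0,0)
Step 2: ant0:(1,2)->N->(0,2) | ant1:(0,1)->W->(0,0)
  grid max=3 at (0,0)
Step 3: ant0:(0,2)->E->(0,3) | ant1:(0,0)->E->(0,1)
  grid max=2 at (0,0)

(0,3) (0,1)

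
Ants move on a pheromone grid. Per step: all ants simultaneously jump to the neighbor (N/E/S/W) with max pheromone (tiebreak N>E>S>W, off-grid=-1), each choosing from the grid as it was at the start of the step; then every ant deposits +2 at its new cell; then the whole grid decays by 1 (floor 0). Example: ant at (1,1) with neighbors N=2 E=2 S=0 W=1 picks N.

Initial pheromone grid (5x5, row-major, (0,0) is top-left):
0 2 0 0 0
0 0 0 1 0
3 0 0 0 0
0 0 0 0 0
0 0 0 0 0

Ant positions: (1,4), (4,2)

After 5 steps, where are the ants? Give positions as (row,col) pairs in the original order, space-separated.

Step 1: ant0:(1,4)->W->(1,3) | ant1:(4,2)->N->(3,2)
  grid max=2 at (1,3)
Step 2: ant0:(1,3)->N->(0,3) | ant1:(3,2)->N->(2,2)
  grid max=1 at (0,3)
Step 3: ant0:(0,3)->S->(1,3) | ant1:(2,2)->N->(1,2)
  grid max=2 at (1,3)
Step 4: ant0:(1,3)->W->(1,2) | ant1:(1,2)->E->(1,3)
  grid max=3 at (1,3)
Step 5: ant0:(1,2)->E->(1,3) | ant1:(1,3)->W->(1,2)
  grid max=4 at (1,3)

(1,3) (1,2)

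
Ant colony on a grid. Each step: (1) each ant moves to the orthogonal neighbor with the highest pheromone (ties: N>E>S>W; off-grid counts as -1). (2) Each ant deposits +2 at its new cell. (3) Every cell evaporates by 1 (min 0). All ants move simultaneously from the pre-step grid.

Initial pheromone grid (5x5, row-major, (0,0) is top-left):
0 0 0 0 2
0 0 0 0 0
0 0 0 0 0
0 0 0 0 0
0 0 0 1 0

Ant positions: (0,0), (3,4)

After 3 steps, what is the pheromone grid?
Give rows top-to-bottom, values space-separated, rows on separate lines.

After step 1: ants at (0,1),(2,4)
  0 1 0 0 1
  0 0 0 0 0
  0 0 0 0 1
  0 0 0 0 0
  0 0 0 0 0
After step 2: ants at (0,2),(1,4)
  0 0 1 0 0
  0 0 0 0 1
  0 0 0 0 0
  0 0 0 0 0
  0 0 0 0 0
After step 3: ants at (0,3),(0,4)
  0 0 0 1 1
  0 0 0 0 0
  0 0 0 0 0
  0 0 0 0 0
  0 0 0 0 0

0 0 0 1 1
0 0 0 0 0
0 0 0 0 0
0 0 0 0 0
0 0 0 0 0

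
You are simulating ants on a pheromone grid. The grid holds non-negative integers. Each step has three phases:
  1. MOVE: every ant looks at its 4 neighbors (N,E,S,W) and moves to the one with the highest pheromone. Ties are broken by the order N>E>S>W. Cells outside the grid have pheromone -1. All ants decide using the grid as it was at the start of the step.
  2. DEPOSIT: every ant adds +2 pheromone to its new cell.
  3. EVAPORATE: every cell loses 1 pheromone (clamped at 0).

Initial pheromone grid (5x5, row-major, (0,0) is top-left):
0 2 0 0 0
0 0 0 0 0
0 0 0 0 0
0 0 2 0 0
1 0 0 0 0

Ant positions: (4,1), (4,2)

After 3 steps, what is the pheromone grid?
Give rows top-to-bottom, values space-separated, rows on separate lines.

After step 1: ants at (4,0),(3,2)
  0 1 0 0 0
  0 0 0 0 0
  0 0 0 0 0
  0 0 3 0 0
  2 0 0 0 0
After step 2: ants at (3,0),(2,2)
  0 0 0 0 0
  0 0 0 0 0
  0 0 1 0 0
  1 0 2 0 0
  1 0 0 0 0
After step 3: ants at (4,0),(3,2)
  0 0 0 0 0
  0 0 0 0 0
  0 0 0 0 0
  0 0 3 0 0
  2 0 0 0 0

0 0 0 0 0
0 0 0 0 0
0 0 0 0 0
0 0 3 0 0
2 0 0 0 0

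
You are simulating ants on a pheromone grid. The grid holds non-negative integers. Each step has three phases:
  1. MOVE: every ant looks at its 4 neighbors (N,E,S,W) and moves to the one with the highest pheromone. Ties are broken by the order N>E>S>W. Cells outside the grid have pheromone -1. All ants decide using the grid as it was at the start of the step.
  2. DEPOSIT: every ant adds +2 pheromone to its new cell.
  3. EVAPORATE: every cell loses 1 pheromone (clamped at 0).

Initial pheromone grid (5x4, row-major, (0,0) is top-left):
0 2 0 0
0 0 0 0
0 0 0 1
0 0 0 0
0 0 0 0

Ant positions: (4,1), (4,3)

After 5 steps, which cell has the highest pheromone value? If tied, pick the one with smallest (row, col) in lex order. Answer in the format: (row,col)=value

Answer: (0,2)=1

Derivation:
Step 1: ant0:(4,1)->N->(3,1) | ant1:(4,3)->N->(3,3)
  grid max=1 at (0,1)
Step 2: ant0:(3,1)->N->(2,1) | ant1:(3,3)->N->(2,3)
  grid max=1 at (2,1)
Step 3: ant0:(2,1)->N->(1,1) | ant1:(2,3)->N->(1,3)
  grid max=1 at (1,1)
Step 4: ant0:(1,1)->N->(0,1) | ant1:(1,3)->N->(0,3)
  grid max=1 at (0,1)
Step 5: ant0:(0,1)->E->(0,2) | ant1:(0,3)->S->(1,3)
  grid max=1 at (0,2)
Final grid:
  0 0 1 0
  0 0 0 1
  0 0 0 0
  0 0 0 0
  0 0 0 0
Max pheromone 1 at (0,2)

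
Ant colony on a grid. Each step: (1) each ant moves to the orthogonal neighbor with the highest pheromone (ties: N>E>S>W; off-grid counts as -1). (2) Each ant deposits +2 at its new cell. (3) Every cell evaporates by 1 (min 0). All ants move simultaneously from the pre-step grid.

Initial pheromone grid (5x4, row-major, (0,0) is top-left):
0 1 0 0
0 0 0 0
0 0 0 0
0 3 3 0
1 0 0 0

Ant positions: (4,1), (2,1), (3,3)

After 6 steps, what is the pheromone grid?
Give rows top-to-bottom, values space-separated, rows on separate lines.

After step 1: ants at (3,1),(3,1),(3,2)
  0 0 0 0
  0 0 0 0
  0 0 0 0
  0 6 4 0
  0 0 0 0
After step 2: ants at (3,2),(3,2),(3,1)
  0 0 0 0
  0 0 0 0
  0 0 0 0
  0 7 7 0
  0 0 0 0
After step 3: ants at (3,1),(3,1),(3,2)
  0 0 0 0
  0 0 0 0
  0 0 0 0
  0 10 8 0
  0 0 0 0
After step 4: ants at (3,2),(3,2),(3,1)
  0 0 0 0
  0 0 0 0
  0 0 0 0
  0 11 11 0
  0 0 0 0
After step 5: ants at (3,1),(3,1),(3,2)
  0 0 0 0
  0 0 0 0
  0 0 0 0
  0 14 12 0
  0 0 0 0
After step 6: ants at (3,2),(3,2),(3,1)
  0 0 0 0
  0 0 0 0
  0 0 0 0
  0 15 15 0
  0 0 0 0

0 0 0 0
0 0 0 0
0 0 0 0
0 15 15 0
0 0 0 0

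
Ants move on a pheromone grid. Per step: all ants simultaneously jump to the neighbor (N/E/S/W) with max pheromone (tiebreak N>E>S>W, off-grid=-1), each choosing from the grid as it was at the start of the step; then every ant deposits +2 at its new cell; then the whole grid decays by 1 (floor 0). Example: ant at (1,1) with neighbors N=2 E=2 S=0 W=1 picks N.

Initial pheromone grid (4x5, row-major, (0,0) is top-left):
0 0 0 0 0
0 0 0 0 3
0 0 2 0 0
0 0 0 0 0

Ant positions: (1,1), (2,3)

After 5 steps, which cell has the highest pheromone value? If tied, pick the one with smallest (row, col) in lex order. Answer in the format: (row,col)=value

Answer: (2,2)=5

Derivation:
Step 1: ant0:(1,1)->N->(0,1) | ant1:(2,3)->W->(2,2)
  grid max=3 at (2,2)
Step 2: ant0:(0,1)->E->(0,2) | ant1:(2,2)->N->(1,2)
  grid max=2 at (2,2)
Step 3: ant0:(0,2)->S->(1,2) | ant1:(1,2)->S->(2,2)
  grid max=3 at (2,2)
Step 4: ant0:(1,2)->S->(2,2) | ant1:(2,2)->N->(1,2)
  grid max=4 at (2,2)
Step 5: ant0:(2,2)->N->(1,2) | ant1:(1,2)->S->(2,2)
  grid max=5 at (2,2)
Final grid:
  0 0 0 0 0
  0 0 4 0 0
  0 0 5 0 0
  0 0 0 0 0
Max pheromone 5 at (2,2)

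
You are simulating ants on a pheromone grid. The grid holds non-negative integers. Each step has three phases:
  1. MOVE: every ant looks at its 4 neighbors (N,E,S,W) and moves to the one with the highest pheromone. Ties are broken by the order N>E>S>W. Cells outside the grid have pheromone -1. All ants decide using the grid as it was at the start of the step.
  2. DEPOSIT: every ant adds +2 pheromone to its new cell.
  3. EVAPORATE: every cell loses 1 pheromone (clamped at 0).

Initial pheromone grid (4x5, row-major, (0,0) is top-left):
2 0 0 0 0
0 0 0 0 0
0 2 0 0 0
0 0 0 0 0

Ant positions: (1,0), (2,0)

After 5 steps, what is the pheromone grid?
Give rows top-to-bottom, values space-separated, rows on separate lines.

After step 1: ants at (0,0),(2,1)
  3 0 0 0 0
  0 0 0 0 0
  0 3 0 0 0
  0 0 0 0 0
After step 2: ants at (0,1),(1,1)
  2 1 0 0 0
  0 1 0 0 0
  0 2 0 0 0
  0 0 0 0 0
After step 3: ants at (0,0),(2,1)
  3 0 0 0 0
  0 0 0 0 0
  0 3 0 0 0
  0 0 0 0 0
After step 4: ants at (0,1),(1,1)
  2 1 0 0 0
  0 1 0 0 0
  0 2 0 0 0
  0 0 0 0 0
After step 5: ants at (0,0),(2,1)
  3 0 0 0 0
  0 0 0 0 0
  0 3 0 0 0
  0 0 0 0 0

3 0 0 0 0
0 0 0 0 0
0 3 0 0 0
0 0 0 0 0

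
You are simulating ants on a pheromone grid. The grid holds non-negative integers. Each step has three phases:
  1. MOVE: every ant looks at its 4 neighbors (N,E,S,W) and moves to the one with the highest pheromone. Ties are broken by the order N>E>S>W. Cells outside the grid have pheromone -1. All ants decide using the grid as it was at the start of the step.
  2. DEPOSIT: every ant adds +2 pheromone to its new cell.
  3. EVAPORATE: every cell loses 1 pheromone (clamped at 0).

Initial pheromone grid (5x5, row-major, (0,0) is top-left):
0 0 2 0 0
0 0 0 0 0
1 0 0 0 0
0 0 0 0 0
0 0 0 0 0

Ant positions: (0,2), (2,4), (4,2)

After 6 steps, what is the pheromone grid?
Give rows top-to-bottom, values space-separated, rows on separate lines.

After step 1: ants at (0,3),(1,4),(3,2)
  0 0 1 1 0
  0 0 0 0 1
  0 0 0 0 0
  0 0 1 0 0
  0 0 0 0 0
After step 2: ants at (0,2),(0,4),(2,2)
  0 0 2 0 1
  0 0 0 0 0
  0 0 1 0 0
  0 0 0 0 0
  0 0 0 0 0
After step 3: ants at (0,3),(1,4),(1,2)
  0 0 1 1 0
  0 0 1 0 1
  0 0 0 0 0
  0 0 0 0 0
  0 0 0 0 0
After step 4: ants at (0,2),(0,4),(0,2)
  0 0 4 0 1
  0 0 0 0 0
  0 0 0 0 0
  0 0 0 0 0
  0 0 0 0 0
After step 5: ants at (0,3),(1,4),(0,3)
  0 0 3 3 0
  0 0 0 0 1
  0 0 0 0 0
  0 0 0 0 0
  0 0 0 0 0
After step 6: ants at (0,2),(0,4),(0,2)
  0 0 6 2 1
  0 0 0 0 0
  0 0 0 0 0
  0 0 0 0 0
  0 0 0 0 0

0 0 6 2 1
0 0 0 0 0
0 0 0 0 0
0 0 0 0 0
0 0 0 0 0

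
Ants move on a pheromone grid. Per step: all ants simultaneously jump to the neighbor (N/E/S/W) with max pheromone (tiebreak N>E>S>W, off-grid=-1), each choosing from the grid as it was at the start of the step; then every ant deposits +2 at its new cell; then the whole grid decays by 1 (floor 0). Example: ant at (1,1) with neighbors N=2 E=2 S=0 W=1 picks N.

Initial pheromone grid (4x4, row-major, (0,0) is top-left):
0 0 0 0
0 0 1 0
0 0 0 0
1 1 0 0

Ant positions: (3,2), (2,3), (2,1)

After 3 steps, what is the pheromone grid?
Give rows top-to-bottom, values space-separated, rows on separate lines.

After step 1: ants at (3,1),(1,3),(3,1)
  0 0 0 0
  0 0 0 1
  0 0 0 0
  0 4 0 0
After step 2: ants at (2,1),(0,3),(2,1)
  0 0 0 1
  0 0 0 0
  0 3 0 0
  0 3 0 0
After step 3: ants at (3,1),(1,3),(3,1)
  0 0 0 0
  0 0 0 1
  0 2 0 0
  0 6 0 0

0 0 0 0
0 0 0 1
0 2 0 0
0 6 0 0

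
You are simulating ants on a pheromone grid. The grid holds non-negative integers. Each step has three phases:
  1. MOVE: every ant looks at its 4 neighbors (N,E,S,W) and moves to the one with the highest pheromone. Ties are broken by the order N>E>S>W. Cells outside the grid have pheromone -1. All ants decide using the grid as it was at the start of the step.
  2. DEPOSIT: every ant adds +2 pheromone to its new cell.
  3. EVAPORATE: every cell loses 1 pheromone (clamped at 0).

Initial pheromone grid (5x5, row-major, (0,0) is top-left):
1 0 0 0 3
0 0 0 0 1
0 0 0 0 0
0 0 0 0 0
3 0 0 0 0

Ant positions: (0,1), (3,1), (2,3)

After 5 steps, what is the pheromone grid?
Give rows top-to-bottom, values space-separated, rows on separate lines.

After step 1: ants at (0,0),(2,1),(1,3)
  2 0 0 0 2
  0 0 0 1 0
  0 1 0 0 0
  0 0 0 0 0
  2 0 0 0 0
After step 2: ants at (0,1),(1,1),(0,3)
  1 1 0 1 1
  0 1 0 0 0
  0 0 0 0 0
  0 0 0 0 0
  1 0 0 0 0
After step 3: ants at (1,1),(0,1),(0,4)
  0 2 0 0 2
  0 2 0 0 0
  0 0 0 0 0
  0 0 0 0 0
  0 0 0 0 0
After step 4: ants at (0,1),(1,1),(1,4)
  0 3 0 0 1
  0 3 0 0 1
  0 0 0 0 0
  0 0 0 0 0
  0 0 0 0 0
After step 5: ants at (1,1),(0,1),(0,4)
  0 4 0 0 2
  0 4 0 0 0
  0 0 0 0 0
  0 0 0 0 0
  0 0 0 0 0

0 4 0 0 2
0 4 0 0 0
0 0 0 0 0
0 0 0 0 0
0 0 0 0 0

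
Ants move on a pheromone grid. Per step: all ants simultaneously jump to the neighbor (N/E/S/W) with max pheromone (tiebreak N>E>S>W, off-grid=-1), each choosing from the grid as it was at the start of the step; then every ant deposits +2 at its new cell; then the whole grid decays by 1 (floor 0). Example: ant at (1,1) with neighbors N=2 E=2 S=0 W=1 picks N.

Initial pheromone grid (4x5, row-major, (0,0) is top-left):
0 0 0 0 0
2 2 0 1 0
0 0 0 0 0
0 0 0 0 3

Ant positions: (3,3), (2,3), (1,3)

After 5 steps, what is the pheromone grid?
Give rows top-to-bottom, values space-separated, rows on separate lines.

After step 1: ants at (3,4),(1,3),(0,3)
  0 0 0 1 0
  1 1 0 2 0
  0 0 0 0 0
  0 0 0 0 4
After step 2: ants at (2,4),(0,3),(1,3)
  0 0 0 2 0
  0 0 0 3 0
  0 0 0 0 1
  0 0 0 0 3
After step 3: ants at (3,4),(1,3),(0,3)
  0 0 0 3 0
  0 0 0 4 0
  0 0 0 0 0
  0 0 0 0 4
After step 4: ants at (2,4),(0,3),(1,3)
  0 0 0 4 0
  0 0 0 5 0
  0 0 0 0 1
  0 0 0 0 3
After step 5: ants at (3,4),(1,3),(0,3)
  0 0 0 5 0
  0 0 0 6 0
  0 0 0 0 0
  0 0 0 0 4

0 0 0 5 0
0 0 0 6 0
0 0 0 0 0
0 0 0 0 4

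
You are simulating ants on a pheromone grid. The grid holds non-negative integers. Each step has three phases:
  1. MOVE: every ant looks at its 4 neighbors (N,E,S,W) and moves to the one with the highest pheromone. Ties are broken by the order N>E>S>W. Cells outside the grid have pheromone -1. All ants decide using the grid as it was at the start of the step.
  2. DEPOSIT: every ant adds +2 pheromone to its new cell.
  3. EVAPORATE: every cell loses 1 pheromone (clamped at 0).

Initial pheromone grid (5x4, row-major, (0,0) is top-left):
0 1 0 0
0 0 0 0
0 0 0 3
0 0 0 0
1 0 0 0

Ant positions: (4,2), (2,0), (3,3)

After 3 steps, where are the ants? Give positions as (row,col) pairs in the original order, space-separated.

Step 1: ant0:(4,2)->N->(3,2) | ant1:(2,0)->N->(1,0) | ant2:(3,3)->N->(2,3)
  grid max=4 at (2,3)
Step 2: ant0:(3,2)->N->(2,2) | ant1:(1,0)->N->(0,0) | ant2:(2,3)->N->(1,3)
  grid max=3 at (2,3)
Step 3: ant0:(2,2)->E->(2,3) | ant1:(0,0)->E->(0,1) | ant2:(1,3)->S->(2,3)
  grid max=6 at (2,3)

(2,3) (0,1) (2,3)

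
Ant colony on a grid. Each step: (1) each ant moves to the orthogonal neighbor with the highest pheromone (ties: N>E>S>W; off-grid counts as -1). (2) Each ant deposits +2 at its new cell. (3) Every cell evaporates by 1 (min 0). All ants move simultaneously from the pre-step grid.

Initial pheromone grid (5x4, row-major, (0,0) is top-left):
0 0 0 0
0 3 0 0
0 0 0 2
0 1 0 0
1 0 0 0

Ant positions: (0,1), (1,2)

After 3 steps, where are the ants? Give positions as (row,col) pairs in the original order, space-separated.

Step 1: ant0:(0,1)->S->(1,1) | ant1:(1,2)->W->(1,1)
  grid max=6 at (1,1)
Step 2: ant0:(1,1)->N->(0,1) | ant1:(1,1)->N->(0,1)
  grid max=5 at (1,1)
Step 3: ant0:(0,1)->S->(1,1) | ant1:(0,1)->S->(1,1)
  grid max=8 at (1,1)

(1,1) (1,1)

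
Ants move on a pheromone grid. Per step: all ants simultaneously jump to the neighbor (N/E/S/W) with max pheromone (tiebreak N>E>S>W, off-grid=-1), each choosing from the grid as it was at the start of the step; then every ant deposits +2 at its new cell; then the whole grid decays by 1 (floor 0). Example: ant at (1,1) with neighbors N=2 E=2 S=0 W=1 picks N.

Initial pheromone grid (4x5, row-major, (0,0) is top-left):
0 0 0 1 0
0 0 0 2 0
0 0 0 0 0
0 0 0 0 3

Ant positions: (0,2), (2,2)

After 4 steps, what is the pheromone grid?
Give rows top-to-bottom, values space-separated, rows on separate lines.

After step 1: ants at (0,3),(1,2)
  0 0 0 2 0
  0 0 1 1 0
  0 0 0 0 0
  0 0 0 0 2
After step 2: ants at (1,3),(1,3)
  0 0 0 1 0
  0 0 0 4 0
  0 0 0 0 0
  0 0 0 0 1
After step 3: ants at (0,3),(0,3)
  0 0 0 4 0
  0 0 0 3 0
  0 0 0 0 0
  0 0 0 0 0
After step 4: ants at (1,3),(1,3)
  0 0 0 3 0
  0 0 0 6 0
  0 0 0 0 0
  0 0 0 0 0

0 0 0 3 0
0 0 0 6 0
0 0 0 0 0
0 0 0 0 0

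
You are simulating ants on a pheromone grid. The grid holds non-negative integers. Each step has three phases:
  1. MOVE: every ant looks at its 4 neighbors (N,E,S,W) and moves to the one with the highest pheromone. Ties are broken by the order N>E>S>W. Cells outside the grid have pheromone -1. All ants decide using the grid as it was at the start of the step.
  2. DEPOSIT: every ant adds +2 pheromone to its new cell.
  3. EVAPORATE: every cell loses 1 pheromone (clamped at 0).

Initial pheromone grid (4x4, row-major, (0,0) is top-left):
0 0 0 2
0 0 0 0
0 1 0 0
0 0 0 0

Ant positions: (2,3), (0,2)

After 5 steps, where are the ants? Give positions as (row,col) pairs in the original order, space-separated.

Step 1: ant0:(2,3)->N->(1,3) | ant1:(0,2)->E->(0,3)
  grid max=3 at (0,3)
Step 2: ant0:(1,3)->N->(0,3) | ant1:(0,3)->S->(1,3)
  grid max=4 at (0,3)
Step 3: ant0:(0,3)->S->(1,3) | ant1:(1,3)->N->(0,3)
  grid max=5 at (0,3)
Step 4: ant0:(1,3)->N->(0,3) | ant1:(0,3)->S->(1,3)
  grid max=6 at (0,3)
Step 5: ant0:(0,3)->S->(1,3) | ant1:(1,3)->N->(0,3)
  grid max=7 at (0,3)

(1,3) (0,3)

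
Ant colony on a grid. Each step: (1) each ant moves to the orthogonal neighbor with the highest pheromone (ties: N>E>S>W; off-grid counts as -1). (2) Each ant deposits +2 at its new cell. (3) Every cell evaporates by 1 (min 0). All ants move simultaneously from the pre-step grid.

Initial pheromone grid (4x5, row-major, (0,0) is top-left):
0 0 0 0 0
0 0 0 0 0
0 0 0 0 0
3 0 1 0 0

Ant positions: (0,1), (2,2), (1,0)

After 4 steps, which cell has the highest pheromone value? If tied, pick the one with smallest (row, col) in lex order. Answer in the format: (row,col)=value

Step 1: ant0:(0,1)->E->(0,2) | ant1:(2,2)->S->(3,2) | ant2:(1,0)->N->(0,0)
  grid max=2 at (3,0)
Step 2: ant0:(0,2)->E->(0,3) | ant1:(3,2)->N->(2,2) | ant2:(0,0)->E->(0,1)
  grid max=1 at (0,1)
Step 3: ant0:(0,3)->E->(0,4) | ant1:(2,2)->S->(3,2) | ant2:(0,1)->E->(0,2)
  grid max=2 at (3,2)
Step 4: ant0:(0,4)->S->(1,4) | ant1:(3,2)->N->(2,2) | ant2:(0,2)->E->(0,3)
  grid max=1 at (0,3)
Final grid:
  0 0 0 1 0
  0 0 0 0 1
  0 0 1 0 0
  0 0 1 0 0
Max pheromone 1 at (0,3)

Answer: (0,3)=1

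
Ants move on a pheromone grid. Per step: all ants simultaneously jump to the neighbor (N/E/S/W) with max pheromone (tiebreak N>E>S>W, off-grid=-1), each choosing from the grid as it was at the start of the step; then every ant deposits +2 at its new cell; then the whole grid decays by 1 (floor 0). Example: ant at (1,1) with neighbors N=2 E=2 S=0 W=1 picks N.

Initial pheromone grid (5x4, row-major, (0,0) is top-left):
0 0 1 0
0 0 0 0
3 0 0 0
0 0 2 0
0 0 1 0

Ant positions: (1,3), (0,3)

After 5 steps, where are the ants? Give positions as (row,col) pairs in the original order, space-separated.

Step 1: ant0:(1,3)->N->(0,3) | ant1:(0,3)->W->(0,2)
  grid max=2 at (0,2)
Step 2: ant0:(0,3)->W->(0,2) | ant1:(0,2)->E->(0,3)
  grid max=3 at (0,2)
Step 3: ant0:(0,2)->E->(0,3) | ant1:(0,3)->W->(0,2)
  grid max=4 at (0,2)
Step 4: ant0:(0,3)->W->(0,2) | ant1:(0,2)->E->(0,3)
  grid max=5 at (0,2)
Step 5: ant0:(0,2)->E->(0,3) | ant1:(0,3)->W->(0,2)
  grid max=6 at (0,2)

(0,3) (0,2)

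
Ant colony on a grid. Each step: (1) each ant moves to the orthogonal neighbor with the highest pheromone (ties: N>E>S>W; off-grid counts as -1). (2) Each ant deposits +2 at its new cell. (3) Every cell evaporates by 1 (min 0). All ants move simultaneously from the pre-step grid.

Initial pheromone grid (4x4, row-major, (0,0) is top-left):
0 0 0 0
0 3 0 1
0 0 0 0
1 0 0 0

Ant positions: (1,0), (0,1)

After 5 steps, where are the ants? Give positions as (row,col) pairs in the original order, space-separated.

Step 1: ant0:(1,0)->E->(1,1) | ant1:(0,1)->S->(1,1)
  grid max=6 at (1,1)
Step 2: ant0:(1,1)->N->(0,1) | ant1:(1,1)->N->(0,1)
  grid max=5 at (1,1)
Step 3: ant0:(0,1)->S->(1,1) | ant1:(0,1)->S->(1,1)
  grid max=8 at (1,1)
Step 4: ant0:(1,1)->N->(0,1) | ant1:(1,1)->N->(0,1)
  grid max=7 at (1,1)
Step 5: ant0:(0,1)->S->(1,1) | ant1:(0,1)->S->(1,1)
  grid max=10 at (1,1)

(1,1) (1,1)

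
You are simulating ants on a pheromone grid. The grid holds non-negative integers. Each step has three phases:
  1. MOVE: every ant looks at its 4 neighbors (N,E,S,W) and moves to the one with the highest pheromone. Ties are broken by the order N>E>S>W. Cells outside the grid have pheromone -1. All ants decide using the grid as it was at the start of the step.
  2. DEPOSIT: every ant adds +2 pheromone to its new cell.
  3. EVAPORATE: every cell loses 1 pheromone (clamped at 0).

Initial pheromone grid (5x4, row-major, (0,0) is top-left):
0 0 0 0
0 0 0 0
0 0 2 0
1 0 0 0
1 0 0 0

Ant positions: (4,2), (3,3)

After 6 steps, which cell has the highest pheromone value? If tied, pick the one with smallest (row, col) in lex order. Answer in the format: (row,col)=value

Step 1: ant0:(4,2)->N->(3,2) | ant1:(3,3)->N->(2,3)
  grid max=1 at (2,2)
Step 2: ant0:(3,2)->N->(2,2) | ant1:(2,3)->W->(2,2)
  grid max=4 at (2,2)
Step 3: ant0:(2,2)->N->(1,2) | ant1:(2,2)->N->(1,2)
  grid max=3 at (1,2)
Step 4: ant0:(1,2)->S->(2,2) | ant1:(1,2)->S->(2,2)
  grid max=6 at (2,2)
Step 5: ant0:(2,2)->N->(1,2) | ant1:(2,2)->N->(1,2)
  grid max=5 at (1,2)
Step 6: ant0:(1,2)->S->(2,2) | ant1:(1,2)->S->(2,2)
  grid max=8 at (2,2)
Final grid:
  0 0 0 0
  0 0 4 0
  0 0 8 0
  0 0 0 0
  0 0 0 0
Max pheromone 8 at (2,2)

Answer: (2,2)=8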